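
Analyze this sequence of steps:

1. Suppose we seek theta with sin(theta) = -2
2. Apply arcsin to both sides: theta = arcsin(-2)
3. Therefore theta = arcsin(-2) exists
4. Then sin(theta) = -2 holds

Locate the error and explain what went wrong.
Step 2: Apply arcsin to both sides: theta = arcsin(-2)

Step 2 applies arcsin to -2. However, arcsin(x) is only defined for x in [-1, 1] because sin(theta) can only produce values in that range. Since |-2| > 1, arcsin(-2) is undefined. There is no angle whose sine equals -2.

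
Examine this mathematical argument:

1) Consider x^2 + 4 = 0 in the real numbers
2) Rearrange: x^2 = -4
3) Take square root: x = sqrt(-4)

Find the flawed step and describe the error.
Step 3: Take square root: x = sqrt(-4)

Step 3 takes the square root of -4, which is negative. In the real number system, the square root of a negative number is undefined. The equation x^2 + 4 = 0 has no real solutions. Square roots of negative numbers only exist in the complex numbers.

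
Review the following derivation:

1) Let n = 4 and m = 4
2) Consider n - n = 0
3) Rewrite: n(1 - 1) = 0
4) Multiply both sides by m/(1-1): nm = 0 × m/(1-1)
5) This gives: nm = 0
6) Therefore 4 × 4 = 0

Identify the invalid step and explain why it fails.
Step 4: Multiply both sides by m/(1-1): nm = 0 × m/(1-1)

Step 4 multiplies both sides by m/(1-1). However, 1-1 = 0, so this is multiplication by m/0, which is undefined. We cannot multiply by an undefined expression.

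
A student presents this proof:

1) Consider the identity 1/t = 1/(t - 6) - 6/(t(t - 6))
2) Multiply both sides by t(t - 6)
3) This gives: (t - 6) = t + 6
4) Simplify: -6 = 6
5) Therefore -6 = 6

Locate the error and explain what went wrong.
Step 3: This gives: (t - 6) = t + 6

Step 3 makes a sign error when clearing denominators. Multiplying -6/(t(t - 6)) by t(t - 6) gives -6, not +6. The correct result is (t - 6) = t - 6, which is trivially true, not (t - 6) = t + 6. (Step 1 is a valid identity: 1/(t - 6) - 6/(t(t - 6)) = (t - 6)/(t(t - 6)) = 1/t.)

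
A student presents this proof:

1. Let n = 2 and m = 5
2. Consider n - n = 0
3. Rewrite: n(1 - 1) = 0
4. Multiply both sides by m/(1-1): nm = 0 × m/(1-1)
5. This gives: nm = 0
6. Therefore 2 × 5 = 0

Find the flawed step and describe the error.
Step 4: Multiply both sides by m/(1-1): nm = 0 × m/(1-1)

Step 4 multiplies both sides by m/(1-1). However, 1-1 = 0, so this is multiplication by m/0, which is undefined. We cannot multiply by an undefined expression.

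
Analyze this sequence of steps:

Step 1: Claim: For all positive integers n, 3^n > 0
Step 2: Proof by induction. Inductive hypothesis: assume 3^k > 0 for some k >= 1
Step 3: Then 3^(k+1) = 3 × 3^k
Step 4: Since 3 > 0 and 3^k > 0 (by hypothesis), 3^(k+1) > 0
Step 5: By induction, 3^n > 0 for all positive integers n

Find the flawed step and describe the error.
Step 5: By induction, 3^n > 0 for all positive integers n

Step 5 concludes the proof by induction, but no base case was ever established. A valid induction proof requires: (1) a base case proving 3^1 > 0, and (2) an inductive step showing IF 3^k > 0 THEN 3^(k+1) > 0. Steps 2-4 correctly establish the inductive step, but without the base case the conclusion in step 5 does not follow.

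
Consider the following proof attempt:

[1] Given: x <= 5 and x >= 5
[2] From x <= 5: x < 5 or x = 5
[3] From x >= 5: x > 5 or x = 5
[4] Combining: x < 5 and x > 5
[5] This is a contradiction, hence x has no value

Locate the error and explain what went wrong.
Step 4: Combining: x < 5 and x > 5

Step 4 incorrectly combines the conditions. From x <= 5 and x >= 5, the intersection is x = 5. The error treats the 'or' cases as 'and' requirements. The correct conclusion is that x = 5 is the unique solution, not that no solution exists.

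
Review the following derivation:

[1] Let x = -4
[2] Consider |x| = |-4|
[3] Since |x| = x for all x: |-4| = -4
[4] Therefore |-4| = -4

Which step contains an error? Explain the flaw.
Step 3: Since |x| = x for all x: |-4| = -4

Step 3 incorrectly states that |x| = x for all x. The correct definition is |x| = x when x >= 0, and |x| = -x when x < 0. Since -4 < 0, we have |-4| = -(-4) = 4, not -4.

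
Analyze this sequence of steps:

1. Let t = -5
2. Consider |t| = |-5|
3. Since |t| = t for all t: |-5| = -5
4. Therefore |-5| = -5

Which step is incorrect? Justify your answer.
Step 3: Since |t| = t for all t: |-5| = -5

Step 3 incorrectly states that |t| = t for all t. The correct definition is |t| = t when t >= 0, and |t| = -t when t < 0. Since -5 < 0, we have |-5| = -(-5) = 5, not -5.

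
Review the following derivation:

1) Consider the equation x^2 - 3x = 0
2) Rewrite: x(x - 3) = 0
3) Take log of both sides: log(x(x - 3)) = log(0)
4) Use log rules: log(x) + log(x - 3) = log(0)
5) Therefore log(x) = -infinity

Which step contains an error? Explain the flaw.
Step 3: Take log of both sides: log(x(x - 3)) = log(0)

Step 3 takes the logarithm of both sides, resulting in log(0) on the right side. The logarithm is only defined for positive numbers; log(0) is undefined (approaches negative infinity). This operation is invalid.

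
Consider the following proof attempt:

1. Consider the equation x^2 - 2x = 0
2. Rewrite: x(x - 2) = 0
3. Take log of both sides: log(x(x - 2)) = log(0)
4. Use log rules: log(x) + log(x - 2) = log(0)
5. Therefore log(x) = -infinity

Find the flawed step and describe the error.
Step 3: Take log of both sides: log(x(x - 2)) = log(0)

Step 3 takes the logarithm of both sides, resulting in log(0) on the right side. The logarithm is only defined for positive numbers; log(0) is undefined (approaches negative infinity). This operation is invalid.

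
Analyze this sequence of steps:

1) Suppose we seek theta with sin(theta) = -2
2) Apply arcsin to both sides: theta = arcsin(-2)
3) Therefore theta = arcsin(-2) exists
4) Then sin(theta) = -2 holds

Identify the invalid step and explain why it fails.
Step 2: Apply arcsin to both sides: theta = arcsin(-2)

Step 2 applies arcsin to -2. However, arcsin(x) is only defined for x in [-1, 1] because sin(theta) can only produce values in that range. Since |-2| > 1, arcsin(-2) is undefined. There is no angle whose sine equals -2.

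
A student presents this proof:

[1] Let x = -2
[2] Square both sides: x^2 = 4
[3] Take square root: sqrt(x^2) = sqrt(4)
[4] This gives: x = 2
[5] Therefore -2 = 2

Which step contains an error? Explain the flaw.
Step 4: This gives: x = 2

Step 4 incorrectly states that sqrt(x^2) = x. The correct identity is sqrt(x^2) = |x|. Since x = -2 < 0, we have sqrt(x^2) = |-2| = 2, not x = -2.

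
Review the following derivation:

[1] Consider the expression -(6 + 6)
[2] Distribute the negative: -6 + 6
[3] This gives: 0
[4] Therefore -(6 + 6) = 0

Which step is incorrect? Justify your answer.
Step 2: Distribute the negative: -6 + 6

Step 2 incorrectly distributes the negative sign. The correct distribution is -(6 + 6) = -6 - 6 = -12. The negative must be applied to both terms, not just the first. The error treats -(6 + 6) as -6 + 6, which equals 0 instead of -12.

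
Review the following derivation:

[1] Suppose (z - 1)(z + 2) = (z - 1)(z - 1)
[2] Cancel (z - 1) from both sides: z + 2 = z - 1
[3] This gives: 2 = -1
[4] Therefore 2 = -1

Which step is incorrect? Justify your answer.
Step 2: Cancel (z - 1) from both sides: z + 2 = z - 1

Step 2 cancels (z - 1) from both sides. This is only valid if (z - 1) ≠ 0, i.e., z ≠ 1. When z = 1, both sides equal zero regardless of the other factors. The correct approach requires considering z = 1 as a separate case.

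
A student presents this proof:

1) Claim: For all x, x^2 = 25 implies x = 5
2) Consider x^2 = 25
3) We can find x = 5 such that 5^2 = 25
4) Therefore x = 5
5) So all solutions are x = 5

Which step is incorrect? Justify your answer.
Step 4: Therefore x = 5

Step 4 incorrectly concludes that x = 5 is the only solution. The proof shows that x = 5 is A solution (existence), but does not show it is the ONLY solution (uniqueness). In fact, x = -5 is also a solution since (-5)^2 = 25. Finding one solution doesn't prove there are no others.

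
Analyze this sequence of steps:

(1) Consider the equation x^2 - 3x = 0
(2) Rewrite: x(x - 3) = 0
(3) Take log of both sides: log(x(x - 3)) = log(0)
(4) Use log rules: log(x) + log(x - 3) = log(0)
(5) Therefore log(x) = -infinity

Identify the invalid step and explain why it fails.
Step 3: Take log of both sides: log(x(x - 3)) = log(0)

Step 3 takes the logarithm of both sides, resulting in log(0) on the right side. The logarithm is only defined for positive numbers; log(0) is undefined (approaches negative infinity). This operation is invalid.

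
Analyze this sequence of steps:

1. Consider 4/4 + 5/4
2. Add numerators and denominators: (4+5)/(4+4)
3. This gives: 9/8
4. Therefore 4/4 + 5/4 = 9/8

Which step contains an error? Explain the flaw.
Step 2: Add numerators and denominators: (4+5)/(4+4)

Step 2 incorrectly adds fractions by separately adding numerators and denominators. This is wrong. The correct method requires a common denominator: 4/4 + 5/4 = (4×4 + 5×4)/(4×4) = 36/16 = 9/4. The method used gives 9/8, which is different.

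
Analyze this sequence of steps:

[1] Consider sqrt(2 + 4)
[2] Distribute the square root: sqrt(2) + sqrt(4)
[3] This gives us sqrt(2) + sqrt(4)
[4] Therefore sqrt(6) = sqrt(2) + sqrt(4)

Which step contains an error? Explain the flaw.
Step 2: Distribute the square root: sqrt(2) + sqrt(4)

Step 2 incorrectly 'distributes' the square root over addition. The square root function does not distribute: sqrt(a + b) ≠ sqrt(a) + sqrt(b). In fact, sqrt(2 + 4) = sqrt(6) ≈ 2.4495, while sqrt(2) + sqrt(4) ≈ 3.4142.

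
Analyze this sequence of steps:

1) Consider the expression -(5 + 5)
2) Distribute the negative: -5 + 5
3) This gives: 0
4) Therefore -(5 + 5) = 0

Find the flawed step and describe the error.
Step 2: Distribute the negative: -5 + 5

Step 2 incorrectly distributes the negative sign. The correct distribution is -(5 + 5) = -5 - 5 = -10. The negative must be applied to both terms, not just the first. The error treats -(5 + 5) as -5 + 5, which equals 0 instead of -10.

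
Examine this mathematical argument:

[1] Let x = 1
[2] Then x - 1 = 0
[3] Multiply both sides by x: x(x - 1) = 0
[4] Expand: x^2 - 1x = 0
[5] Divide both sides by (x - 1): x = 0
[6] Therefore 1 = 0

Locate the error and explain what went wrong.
Step 5: Divide both sides by (x - 1): x = 0

Step 5 divides both sides by (x - 1). However, since x = 1, we have (x - 1) = 0. Division by zero is undefined, making this step invalid.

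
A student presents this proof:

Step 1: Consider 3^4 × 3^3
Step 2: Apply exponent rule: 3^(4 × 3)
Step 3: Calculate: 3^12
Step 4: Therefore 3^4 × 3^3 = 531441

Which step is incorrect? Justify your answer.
Step 2: Apply exponent rule: 3^(4 × 3)

Step 2 incorrectly states that a^b × a^c = a^(b×c). The correct rule is a^b × a^c = a^(b+c). The actual value is 3^4 × 3^3 = 3^7 = 2187, not 3^12 = 531441.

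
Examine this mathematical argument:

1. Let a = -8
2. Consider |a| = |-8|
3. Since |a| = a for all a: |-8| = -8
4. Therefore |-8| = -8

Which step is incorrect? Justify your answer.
Step 3: Since |a| = a for all a: |-8| = -8

Step 3 incorrectly states that |a| = a for all a. The correct definition is |a| = a when a >= 0, and |a| = -a when a < 0. Since -8 < 0, we have |-8| = -(-8) = 8, not -8.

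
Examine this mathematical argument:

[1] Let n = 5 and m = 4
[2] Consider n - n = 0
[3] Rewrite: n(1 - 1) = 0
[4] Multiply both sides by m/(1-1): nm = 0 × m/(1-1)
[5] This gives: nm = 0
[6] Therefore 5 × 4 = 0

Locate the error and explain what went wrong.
Step 4: Multiply both sides by m/(1-1): nm = 0 × m/(1-1)

Step 4 multiplies both sides by m/(1-1). However, 1-1 = 0, so this is multiplication by m/0, which is undefined. We cannot multiply by an undefined expression.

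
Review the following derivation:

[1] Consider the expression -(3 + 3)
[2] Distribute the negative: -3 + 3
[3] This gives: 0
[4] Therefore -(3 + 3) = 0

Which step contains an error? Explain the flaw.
Step 2: Distribute the negative: -3 + 3

Step 2 incorrectly distributes the negative sign. The correct distribution is -(3 + 3) = -3 - 3 = -6. The negative must be applied to both terms, not just the first. The error treats -(3 + 3) as -3 + 3, which equals 0 instead of -6.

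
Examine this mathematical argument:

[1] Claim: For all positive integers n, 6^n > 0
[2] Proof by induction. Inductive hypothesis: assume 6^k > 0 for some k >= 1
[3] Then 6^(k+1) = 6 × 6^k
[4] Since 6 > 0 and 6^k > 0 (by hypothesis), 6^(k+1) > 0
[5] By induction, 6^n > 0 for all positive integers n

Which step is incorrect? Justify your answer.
Step 5: By induction, 6^n > 0 for all positive integers n

Step 5 concludes the proof by induction, but no base case was ever established. A valid induction proof requires: (1) a base case proving 6^1 > 0, and (2) an inductive step showing IF 6^k > 0 THEN 6^(k+1) > 0. Steps 2-4 correctly establish the inductive step, but without the base case the conclusion in step 5 does not follow.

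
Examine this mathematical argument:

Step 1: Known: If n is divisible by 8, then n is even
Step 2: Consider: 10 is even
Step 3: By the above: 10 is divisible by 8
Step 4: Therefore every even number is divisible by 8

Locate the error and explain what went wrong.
Step 3: By the above: 10 is divisible by 8

Step 3 commits the fallacy of affirming the consequent. The known fact 'divisible by 8 → even' does NOT imply 'even → divisible by 8'. That would be the converse, which is false. For example, 10 is even but 10 ÷ 8 = 1.25, which is not an integer.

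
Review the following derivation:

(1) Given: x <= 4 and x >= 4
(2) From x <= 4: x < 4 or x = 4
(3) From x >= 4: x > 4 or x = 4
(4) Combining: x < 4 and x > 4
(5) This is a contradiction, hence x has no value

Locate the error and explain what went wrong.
Step 4: Combining: x < 4 and x > 4

Step 4 incorrectly combines the conditions. From x <= 4 and x >= 4, the intersection is x = 4. The error treats the 'or' cases as 'and' requirements. The correct conclusion is that x = 4 is the unique solution, not that no solution exists.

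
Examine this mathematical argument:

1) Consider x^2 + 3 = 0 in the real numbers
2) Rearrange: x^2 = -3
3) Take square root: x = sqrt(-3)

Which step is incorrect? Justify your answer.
Step 3: Take square root: x = sqrt(-3)

Step 3 takes the square root of -3, which is negative. In the real number system, the square root of a negative number is undefined. The equation x^2 + 3 = 0 has no real solutions. Square roots of negative numbers only exist in the complex numbers.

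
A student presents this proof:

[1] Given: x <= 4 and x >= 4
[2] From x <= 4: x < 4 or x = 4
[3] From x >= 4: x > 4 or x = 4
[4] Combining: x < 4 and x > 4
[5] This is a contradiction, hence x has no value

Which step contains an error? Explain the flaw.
Step 4: Combining: x < 4 and x > 4

Step 4 incorrectly combines the conditions. From x <= 4 and x >= 4, the intersection is x = 4. The error treats the 'or' cases as 'and' requirements. The correct conclusion is that x = 4 is the unique solution, not that no solution exists.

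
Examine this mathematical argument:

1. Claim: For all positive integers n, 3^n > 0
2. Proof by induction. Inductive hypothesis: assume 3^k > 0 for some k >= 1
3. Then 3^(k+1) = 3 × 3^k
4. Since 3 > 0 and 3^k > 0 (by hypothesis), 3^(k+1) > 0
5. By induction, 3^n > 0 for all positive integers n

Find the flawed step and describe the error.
Step 5: By induction, 3^n > 0 for all positive integers n

Step 5 concludes the proof by induction, but no base case was ever established. A valid induction proof requires: (1) a base case proving 3^1 > 0, and (2) an inductive step showing IF 3^k > 0 THEN 3^(k+1) > 0. Steps 2-4 correctly establish the inductive step, but without the base case the conclusion in step 5 does not follow.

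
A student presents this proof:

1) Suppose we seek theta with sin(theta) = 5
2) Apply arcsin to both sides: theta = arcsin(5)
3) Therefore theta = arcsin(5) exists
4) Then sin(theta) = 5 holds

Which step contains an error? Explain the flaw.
Step 2: Apply arcsin to both sides: theta = arcsin(5)

Step 2 applies arcsin to 5. However, arcsin(x) is only defined for x in [-1, 1] because sin(theta) can only produce values in that range. Since |5| > 1, arcsin(5) is undefined. There is no angle whose sine equals 5.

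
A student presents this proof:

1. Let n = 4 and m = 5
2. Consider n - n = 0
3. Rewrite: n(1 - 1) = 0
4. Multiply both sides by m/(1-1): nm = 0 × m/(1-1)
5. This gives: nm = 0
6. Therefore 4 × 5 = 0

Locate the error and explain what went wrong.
Step 4: Multiply both sides by m/(1-1): nm = 0 × m/(1-1)

Step 4 multiplies both sides by m/(1-1). However, 1-1 = 0, so this is multiplication by m/0, which is undefined. We cannot multiply by an undefined expression.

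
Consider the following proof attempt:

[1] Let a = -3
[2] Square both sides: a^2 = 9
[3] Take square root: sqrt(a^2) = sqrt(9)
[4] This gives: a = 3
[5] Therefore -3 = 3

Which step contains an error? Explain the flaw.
Step 4: This gives: a = 3

Step 4 incorrectly states that sqrt(a^2) = a. The correct identity is sqrt(a^2) = |a|. Since a = -3 < 0, we have sqrt(a^2) = |-3| = 3, not a = -3.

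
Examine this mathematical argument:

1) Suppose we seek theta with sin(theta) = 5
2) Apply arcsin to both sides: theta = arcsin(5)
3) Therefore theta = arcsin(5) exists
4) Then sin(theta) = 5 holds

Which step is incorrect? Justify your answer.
Step 2: Apply arcsin to both sides: theta = arcsin(5)

Step 2 applies arcsin to 5. However, arcsin(x) is only defined for x in [-1, 1] because sin(theta) can only produce values in that range. Since |5| > 1, arcsin(5) is undefined. There is no angle whose sine equals 5.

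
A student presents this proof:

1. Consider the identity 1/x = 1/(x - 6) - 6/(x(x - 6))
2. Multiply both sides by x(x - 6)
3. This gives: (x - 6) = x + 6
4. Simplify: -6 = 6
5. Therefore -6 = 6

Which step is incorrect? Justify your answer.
Step 3: This gives: (x - 6) = x + 6

Step 3 makes a sign error when clearing denominators. Multiplying -6/(x(x - 6)) by x(x - 6) gives -6, not +6. The correct result is (x - 6) = x - 6, which is trivially true, not (x - 6) = x + 6. (Step 1 is a valid identity: 1/(x - 6) - 6/(x(x - 6)) = (x - 6)/(x(x - 6)) = 1/x.)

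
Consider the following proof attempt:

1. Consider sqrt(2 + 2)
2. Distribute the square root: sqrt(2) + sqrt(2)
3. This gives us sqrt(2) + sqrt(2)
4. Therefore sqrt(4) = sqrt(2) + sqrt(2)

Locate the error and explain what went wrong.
Step 2: Distribute the square root: sqrt(2) + sqrt(2)

Step 2 incorrectly 'distributes' the square root over addition. The square root function does not distribute: sqrt(a + b) ≠ sqrt(a) + sqrt(b). In fact, sqrt(2 + 2) = sqrt(4) ≈ 2.0000, while sqrt(2) + sqrt(2) ≈ 2.8284.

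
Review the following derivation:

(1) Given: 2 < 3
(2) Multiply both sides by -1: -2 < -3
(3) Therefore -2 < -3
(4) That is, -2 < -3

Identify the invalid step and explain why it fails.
Step 2: Multiply both sides by -1: -2 < -3

Step 2 multiplies both sides by -1 but fails to reverse the inequality sign. When multiplying (or dividing) an inequality by a negative number, the direction must be reversed. Since 2 < 3, we should get -2 > -3, i.e., -2 > -3.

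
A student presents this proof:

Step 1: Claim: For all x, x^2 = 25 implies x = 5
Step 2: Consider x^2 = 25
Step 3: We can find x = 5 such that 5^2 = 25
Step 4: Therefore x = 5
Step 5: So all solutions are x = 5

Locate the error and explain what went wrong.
Step 4: Therefore x = 5

Step 4 incorrectly concludes that x = 5 is the only solution. The proof shows that x = 5 is A solution (existence), but does not show it is the ONLY solution (uniqueness). In fact, x = -5 is also a solution since (-5)^2 = 25. Finding one solution doesn't prove there are no others.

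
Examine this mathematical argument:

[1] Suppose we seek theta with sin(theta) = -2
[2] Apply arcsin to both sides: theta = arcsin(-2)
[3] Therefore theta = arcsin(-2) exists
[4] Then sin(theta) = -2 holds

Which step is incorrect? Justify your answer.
Step 2: Apply arcsin to both sides: theta = arcsin(-2)

Step 2 applies arcsin to -2. However, arcsin(x) is only defined for x in [-1, 1] because sin(theta) can only produce values in that range. Since |-2| > 1, arcsin(-2) is undefined. There is no angle whose sine equals -2.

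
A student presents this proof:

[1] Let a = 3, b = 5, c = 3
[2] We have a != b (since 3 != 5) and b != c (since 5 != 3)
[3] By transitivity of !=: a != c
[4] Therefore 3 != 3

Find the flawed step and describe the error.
Step 3: By transitivity of !=: a != c

Step 3 incorrectly applies transitivity to the '!=' relation. Transitivity states: if a R b and b R c, then a R c. However, '!=' is not transitive. Counterexample: 3 != 5 and 5 != 3, but 3 = 3 (both equal 3). Transitivity holds for relations like <, <=, =, but not for !=.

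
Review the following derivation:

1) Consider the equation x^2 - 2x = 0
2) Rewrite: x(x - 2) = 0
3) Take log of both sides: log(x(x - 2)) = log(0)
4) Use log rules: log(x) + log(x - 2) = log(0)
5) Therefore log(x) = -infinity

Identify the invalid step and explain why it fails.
Step 3: Take log of both sides: log(x(x - 2)) = log(0)

Step 3 takes the logarithm of both sides, resulting in log(0) on the right side. The logarithm is only defined for positive numbers; log(0) is undefined (approaches negative infinity). This operation is invalid.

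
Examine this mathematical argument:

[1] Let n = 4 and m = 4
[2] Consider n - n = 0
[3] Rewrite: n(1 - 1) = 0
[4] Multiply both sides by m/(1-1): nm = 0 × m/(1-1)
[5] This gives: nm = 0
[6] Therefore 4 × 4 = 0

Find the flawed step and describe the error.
Step 4: Multiply both sides by m/(1-1): nm = 0 × m/(1-1)

Step 4 multiplies both sides by m/(1-1). However, 1-1 = 0, so this is multiplication by m/0, which is undefined. We cannot multiply by an undefined expression.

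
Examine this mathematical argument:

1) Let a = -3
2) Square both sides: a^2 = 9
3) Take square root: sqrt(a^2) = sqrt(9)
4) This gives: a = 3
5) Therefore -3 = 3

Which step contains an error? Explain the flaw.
Step 4: This gives: a = 3

Step 4 incorrectly states that sqrt(a^2) = a. The correct identity is sqrt(a^2) = |a|. Since a = -3 < 0, we have sqrt(a^2) = |-3| = 3, not a = -3.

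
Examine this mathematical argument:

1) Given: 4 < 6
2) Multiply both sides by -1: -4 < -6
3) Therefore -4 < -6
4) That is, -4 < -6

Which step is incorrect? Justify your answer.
Step 2: Multiply both sides by -1: -4 < -6

Step 2 multiplies both sides by -1 but fails to reverse the inequality sign. When multiplying (or dividing) an inequality by a negative number, the direction must be reversed. Since 4 < 6, we should get -4 > -6, i.e., -4 > -6.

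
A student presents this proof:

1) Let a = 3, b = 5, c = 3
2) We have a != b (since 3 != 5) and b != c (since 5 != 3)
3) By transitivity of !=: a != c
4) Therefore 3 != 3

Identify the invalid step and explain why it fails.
Step 3: By transitivity of !=: a != c

Step 3 incorrectly applies transitivity to the '!=' relation. Transitivity states: if a R b and b R c, then a R c. However, '!=' is not transitive. Counterexample: 3 != 5 and 5 != 3, but 3 = 3 (both equal 3). Transitivity holds for relations like <, <=, =, but not for !=.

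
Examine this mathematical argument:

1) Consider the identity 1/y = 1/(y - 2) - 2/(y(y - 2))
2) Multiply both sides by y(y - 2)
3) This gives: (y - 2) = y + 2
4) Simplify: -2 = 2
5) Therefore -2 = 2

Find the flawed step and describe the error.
Step 3: This gives: (y - 2) = y + 2

Step 3 makes a sign error when clearing denominators. Multiplying -2/(y(y - 2)) by y(y - 2) gives -2, not +2. The correct result is (y - 2) = y - 2, which is trivially true, not (y - 2) = y + 2. (Step 1 is a valid identity: 1/(y - 2) - 2/(y(y - 2)) = (y - 2)/(y(y - 2)) = 1/y.)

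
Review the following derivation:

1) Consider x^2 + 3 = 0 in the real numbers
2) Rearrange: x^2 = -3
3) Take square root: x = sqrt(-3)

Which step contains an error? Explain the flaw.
Step 3: Take square root: x = sqrt(-3)

Step 3 takes the square root of -3, which is negative. In the real number system, the square root of a negative number is undefined. The equation x^2 + 3 = 0 has no real solutions. Square roots of negative numbers only exist in the complex numbers.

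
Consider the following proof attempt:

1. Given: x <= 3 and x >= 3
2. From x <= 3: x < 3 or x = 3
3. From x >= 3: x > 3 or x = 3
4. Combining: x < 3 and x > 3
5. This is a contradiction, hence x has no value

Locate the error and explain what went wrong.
Step 4: Combining: x < 3 and x > 3

Step 4 incorrectly combines the conditions. From x <= 3 and x >= 3, the intersection is x = 3. The error treats the 'or' cases as 'and' requirements. The correct conclusion is that x = 3 is the unique solution, not that no solution exists.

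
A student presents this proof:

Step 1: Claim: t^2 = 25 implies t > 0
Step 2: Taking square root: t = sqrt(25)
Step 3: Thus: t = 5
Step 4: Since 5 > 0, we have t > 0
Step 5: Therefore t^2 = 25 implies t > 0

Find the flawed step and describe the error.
Step 2: Taking square root: t = sqrt(25)

Step 2 takes the square root and assumes the positive root only. The equation t^2 = 25 actually has two solutions: t = 5 and t = -5. The proof silently assumes t > 0 without justification, then uses this assumption to conclude t > 0, which is circular. The counterexample t = -5 shows the claim is false.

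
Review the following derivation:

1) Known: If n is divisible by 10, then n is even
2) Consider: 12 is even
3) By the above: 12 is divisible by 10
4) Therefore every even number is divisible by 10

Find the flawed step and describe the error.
Step 3: By the above: 12 is divisible by 10

Step 3 commits the fallacy of affirming the consequent. The known fact 'divisible by 10 → even' does NOT imply 'even → divisible by 10'. That would be the converse, which is false. For example, 12 is even but 12 ÷ 10 = 1.20, which is not an integer.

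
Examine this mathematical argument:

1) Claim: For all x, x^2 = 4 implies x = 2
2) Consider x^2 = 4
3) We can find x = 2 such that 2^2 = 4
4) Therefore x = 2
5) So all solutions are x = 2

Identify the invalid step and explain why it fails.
Step 4: Therefore x = 2

Step 4 incorrectly concludes that x = 2 is the only solution. The proof shows that x = 2 is A solution (existence), but does not show it is the ONLY solution (uniqueness). In fact, x = -2 is also a solution since (-2)^2 = 4. Finding one solution doesn't prove there are no others.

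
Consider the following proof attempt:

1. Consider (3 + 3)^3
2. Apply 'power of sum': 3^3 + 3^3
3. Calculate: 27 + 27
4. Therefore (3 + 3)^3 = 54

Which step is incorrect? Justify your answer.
Step 2: Apply 'power of sum': 3^3 + 3^3

Step 2 incorrectly applies a non-existent rule '(a+b)^n = a^n + b^n'. This is false in general. The correct expansion uses the binomial theorem. The actual value is (3 + 3)^3 = 6^3 = 216, not 54.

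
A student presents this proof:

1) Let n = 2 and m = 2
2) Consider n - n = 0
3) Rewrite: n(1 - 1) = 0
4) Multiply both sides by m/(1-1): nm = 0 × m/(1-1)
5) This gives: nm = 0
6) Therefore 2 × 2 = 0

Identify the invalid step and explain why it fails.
Step 4: Multiply both sides by m/(1-1): nm = 0 × m/(1-1)

Step 4 multiplies both sides by m/(1-1). However, 1-1 = 0, so this is multiplication by m/0, which is undefined. We cannot multiply by an undefined expression.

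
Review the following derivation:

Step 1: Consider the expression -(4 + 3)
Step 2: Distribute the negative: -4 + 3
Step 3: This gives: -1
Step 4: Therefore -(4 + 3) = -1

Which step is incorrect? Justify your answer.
Step 2: Distribute the negative: -4 + 3

Step 2 incorrectly distributes the negative sign. The correct distribution is -(4 + 3) = -4 - 3 = -7. The negative must be applied to both terms, not just the first. The error treats -(4 + 3) as -4 + 3, which equals -1 instead of -7.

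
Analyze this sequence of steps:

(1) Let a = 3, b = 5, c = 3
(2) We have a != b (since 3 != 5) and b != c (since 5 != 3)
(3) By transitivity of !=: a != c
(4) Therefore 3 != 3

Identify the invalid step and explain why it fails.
Step 3: By transitivity of !=: a != c

Step 3 incorrectly applies transitivity to the '!=' relation. Transitivity states: if a R b and b R c, then a R c. However, '!=' is not transitive. Counterexample: 3 != 5 and 5 != 3, but 3 = 3 (both equal 3). Transitivity holds for relations like <, <=, =, but not for !=.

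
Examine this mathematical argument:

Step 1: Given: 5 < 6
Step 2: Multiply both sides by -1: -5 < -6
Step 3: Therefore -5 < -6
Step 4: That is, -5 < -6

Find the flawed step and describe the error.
Step 2: Multiply both sides by -1: -5 < -6

Step 2 multiplies both sides by -1 but fails to reverse the inequality sign. When multiplying (or dividing) an inequality by a negative number, the direction must be reversed. Since 5 < 6, we should get -5 > -6, i.e., -5 > -6.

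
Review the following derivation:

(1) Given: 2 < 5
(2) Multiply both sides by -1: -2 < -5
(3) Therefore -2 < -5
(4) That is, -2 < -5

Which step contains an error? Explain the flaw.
Step 2: Multiply both sides by -1: -2 < -5

Step 2 multiplies both sides by -1 but fails to reverse the inequality sign. When multiplying (or dividing) an inequality by a negative number, the direction must be reversed. Since 2 < 5, we should get -2 > -5, i.e., -2 > -5.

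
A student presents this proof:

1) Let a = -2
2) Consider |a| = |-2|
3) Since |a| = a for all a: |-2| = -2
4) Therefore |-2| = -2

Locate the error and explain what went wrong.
Step 3: Since |a| = a for all a: |-2| = -2

Step 3 incorrectly states that |a| = a for all a. The correct definition is |a| = a when a >= 0, and |a| = -a when a < 0. Since -2 < 0, we have |-2| = -(-2) = 2, not -2.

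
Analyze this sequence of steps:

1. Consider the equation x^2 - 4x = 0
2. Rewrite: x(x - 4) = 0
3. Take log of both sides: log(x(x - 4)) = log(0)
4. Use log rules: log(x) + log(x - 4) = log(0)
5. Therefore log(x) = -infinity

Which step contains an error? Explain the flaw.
Step 3: Take log of both sides: log(x(x - 4)) = log(0)

Step 3 takes the logarithm of both sides, resulting in log(0) on the right side. The logarithm is only defined for positive numbers; log(0) is undefined (approaches negative infinity). This operation is invalid.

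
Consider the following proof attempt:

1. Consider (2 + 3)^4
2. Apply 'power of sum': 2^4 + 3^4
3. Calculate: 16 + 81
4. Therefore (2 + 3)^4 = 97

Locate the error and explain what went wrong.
Step 2: Apply 'power of sum': 2^4 + 3^4

Step 2 incorrectly applies a non-existent rule '(a+b)^n = a^n + b^n'. This is false in general. The correct expansion uses the binomial theorem. The actual value is (2 + 3)^4 = 5^4 = 625, not 97.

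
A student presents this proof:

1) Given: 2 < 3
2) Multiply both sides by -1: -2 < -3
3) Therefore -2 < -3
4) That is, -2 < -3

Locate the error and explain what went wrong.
Step 2: Multiply both sides by -1: -2 < -3

Step 2 multiplies both sides by -1 but fails to reverse the inequality sign. When multiplying (or dividing) an inequality by a negative number, the direction must be reversed. Since 2 < 3, we should get -2 > -3, i.e., -2 > -3.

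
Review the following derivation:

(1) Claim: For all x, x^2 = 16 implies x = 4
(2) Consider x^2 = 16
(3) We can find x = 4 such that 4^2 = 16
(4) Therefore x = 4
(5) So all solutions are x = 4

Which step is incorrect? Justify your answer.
Step 4: Therefore x = 4

Step 4 incorrectly concludes that x = 4 is the only solution. The proof shows that x = 4 is A solution (existence), but does not show it is the ONLY solution (uniqueness). In fact, x = -4 is also a solution since (-4)^2 = 16. Finding one solution doesn't prove there are no others.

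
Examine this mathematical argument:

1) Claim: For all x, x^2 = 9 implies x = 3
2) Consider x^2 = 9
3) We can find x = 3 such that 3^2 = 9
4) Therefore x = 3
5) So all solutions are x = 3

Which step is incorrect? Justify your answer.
Step 4: Therefore x = 3

Step 4 incorrectly concludes that x = 3 is the only solution. The proof shows that x = 3 is A solution (existence), but does not show it is the ONLY solution (uniqueness). In fact, x = -3 is also a solution since (-3)^2 = 9. Finding one solution doesn't prove there are no others.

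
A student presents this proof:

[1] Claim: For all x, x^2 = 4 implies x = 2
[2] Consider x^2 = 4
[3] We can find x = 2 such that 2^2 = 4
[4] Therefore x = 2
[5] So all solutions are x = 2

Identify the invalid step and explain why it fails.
Step 4: Therefore x = 2

Step 4 incorrectly concludes that x = 2 is the only solution. The proof shows that x = 2 is A solution (existence), but does not show it is the ONLY solution (uniqueness). In fact, x = -2 is also a solution since (-2)^2 = 4. Finding one solution doesn't prove there are no others.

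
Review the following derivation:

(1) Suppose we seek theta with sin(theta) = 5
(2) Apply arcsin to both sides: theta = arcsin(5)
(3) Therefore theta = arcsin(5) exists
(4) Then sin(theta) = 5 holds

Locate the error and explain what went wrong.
Step 2: Apply arcsin to both sides: theta = arcsin(5)

Step 2 applies arcsin to 5. However, arcsin(x) is only defined for x in [-1, 1] because sin(theta) can only produce values in that range. Since |5| > 1, arcsin(5) is undefined. There is no angle whose sine equals 5.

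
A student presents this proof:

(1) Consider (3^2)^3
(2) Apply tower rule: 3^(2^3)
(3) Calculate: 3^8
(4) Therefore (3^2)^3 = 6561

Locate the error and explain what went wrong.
Step 2: Apply tower rule: 3^(2^3)

Step 2 incorrectly states that (a^b)^c = a^(b^c). The correct rule is (a^b)^c = a^(b×c). The actual value is (3^2)^3 = 3^6 = 729, not 3^8 = 6561.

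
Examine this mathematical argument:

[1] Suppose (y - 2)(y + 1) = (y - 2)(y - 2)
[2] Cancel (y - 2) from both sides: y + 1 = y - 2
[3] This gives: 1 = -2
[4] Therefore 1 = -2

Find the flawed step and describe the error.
Step 2: Cancel (y - 2) from both sides: y + 1 = y - 2

Step 2 cancels (y - 2) from both sides. This is only valid if (y - 2) ≠ 0, i.e., y ≠ 2. When y = 2, both sides equal zero regardless of the other factors. The correct approach requires considering y = 2 as a separate case.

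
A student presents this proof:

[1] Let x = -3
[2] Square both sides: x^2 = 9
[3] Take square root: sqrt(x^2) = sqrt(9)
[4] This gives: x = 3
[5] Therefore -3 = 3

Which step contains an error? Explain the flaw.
Step 4: This gives: x = 3

Step 4 incorrectly states that sqrt(x^2) = x. The correct identity is sqrt(x^2) = |x|. Since x = -3 < 0, we have sqrt(x^2) = |-3| = 3, not x = -3.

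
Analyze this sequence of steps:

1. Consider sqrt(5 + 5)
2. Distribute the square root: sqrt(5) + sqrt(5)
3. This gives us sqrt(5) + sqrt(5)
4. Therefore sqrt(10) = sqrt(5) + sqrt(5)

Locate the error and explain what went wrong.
Step 2: Distribute the square root: sqrt(5) + sqrt(5)

Step 2 incorrectly 'distributes' the square root over addition. The square root function does not distribute: sqrt(a + b) ≠ sqrt(a) + sqrt(b). In fact, sqrt(5 + 5) = sqrt(10) ≈ 3.1623, while sqrt(5) + sqrt(5) ≈ 4.4721.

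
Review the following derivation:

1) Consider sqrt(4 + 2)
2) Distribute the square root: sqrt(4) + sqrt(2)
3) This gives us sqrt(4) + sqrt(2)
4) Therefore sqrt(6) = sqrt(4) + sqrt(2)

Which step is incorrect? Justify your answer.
Step 2: Distribute the square root: sqrt(4) + sqrt(2)

Step 2 incorrectly 'distributes' the square root over addition. The square root function does not distribute: sqrt(a + b) ≠ sqrt(a) + sqrt(b). In fact, sqrt(4 + 2) = sqrt(6) ≈ 2.4495, while sqrt(4) + sqrt(2) ≈ 3.4142.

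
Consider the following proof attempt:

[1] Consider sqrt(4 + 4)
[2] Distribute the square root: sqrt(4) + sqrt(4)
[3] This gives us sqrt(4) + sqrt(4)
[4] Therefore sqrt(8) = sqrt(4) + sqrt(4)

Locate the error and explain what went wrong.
Step 2: Distribute the square root: sqrt(4) + sqrt(4)

Step 2 incorrectly 'distributes' the square root over addition. The square root function does not distribute: sqrt(a + b) ≠ sqrt(a) + sqrt(b). In fact, sqrt(4 + 4) = sqrt(8) ≈ 2.8284, while sqrt(4) + sqrt(4) ≈ 4.0000.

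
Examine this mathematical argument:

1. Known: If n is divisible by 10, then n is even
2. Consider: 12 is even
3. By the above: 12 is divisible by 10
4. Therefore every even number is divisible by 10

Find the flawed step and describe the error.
Step 3: By the above: 12 is divisible by 10

Step 3 commits the fallacy of affirming the consequent. The known fact 'divisible by 10 → even' does NOT imply 'even → divisible by 10'. That would be the converse, which is false. For example, 12 is even but 12 ÷ 10 = 1.20, which is not an integer.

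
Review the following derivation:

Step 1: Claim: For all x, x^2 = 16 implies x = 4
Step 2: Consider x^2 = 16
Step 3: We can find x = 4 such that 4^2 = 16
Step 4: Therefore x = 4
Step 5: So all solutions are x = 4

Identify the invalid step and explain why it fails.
Step 4: Therefore x = 4

Step 4 incorrectly concludes that x = 4 is the only solution. The proof shows that x = 4 is A solution (existence), but does not show it is the ONLY solution (uniqueness). In fact, x = -4 is also a solution since (-4)^2 = 16. Finding one solution doesn't prove there are no others.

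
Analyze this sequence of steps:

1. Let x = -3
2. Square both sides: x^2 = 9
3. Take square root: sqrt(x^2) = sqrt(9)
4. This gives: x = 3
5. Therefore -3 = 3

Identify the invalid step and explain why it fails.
Step 4: This gives: x = 3

Step 4 incorrectly states that sqrt(x^2) = x. The correct identity is sqrt(x^2) = |x|. Since x = -3 < 0, we have sqrt(x^2) = |-3| = 3, not x = -3.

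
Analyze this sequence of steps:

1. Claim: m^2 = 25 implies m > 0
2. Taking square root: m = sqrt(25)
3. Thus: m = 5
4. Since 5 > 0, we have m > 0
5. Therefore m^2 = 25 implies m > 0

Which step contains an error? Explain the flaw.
Step 2: Taking square root: m = sqrt(25)

Step 2 takes the square root and assumes the positive root only. The equation m^2 = 25 actually has two solutions: m = 5 and m = -5. The proof silently assumes m > 0 without justification, then uses this assumption to conclude m > 0, which is circular. The counterexample m = -5 shows the claim is false.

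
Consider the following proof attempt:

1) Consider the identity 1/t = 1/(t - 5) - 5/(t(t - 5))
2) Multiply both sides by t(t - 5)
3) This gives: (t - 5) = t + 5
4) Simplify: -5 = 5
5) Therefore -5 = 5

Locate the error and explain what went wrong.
Step 3: This gives: (t - 5) = t + 5

Step 3 makes a sign error when clearing denominators. Multiplying -5/(t(t - 5)) by t(t - 5) gives -5, not +5. The correct result is (t - 5) = t - 5, which is trivially true, not (t - 5) = t + 5. (Step 1 is a valid identity: 1/(t - 5) - 5/(t(t - 5)) = (t - 5)/(t(t - 5)) = 1/t.)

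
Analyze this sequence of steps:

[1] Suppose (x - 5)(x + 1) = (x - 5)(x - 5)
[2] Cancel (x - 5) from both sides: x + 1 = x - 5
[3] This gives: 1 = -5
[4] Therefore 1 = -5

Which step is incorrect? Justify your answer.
Step 2: Cancel (x - 5) from both sides: x + 1 = x - 5

Step 2 cancels (x - 5) from both sides. This is only valid if (x - 5) ≠ 0, i.e., x ≠ 5. When x = 5, both sides equal zero regardless of the other factors. The correct approach requires considering x = 5 as a separate case.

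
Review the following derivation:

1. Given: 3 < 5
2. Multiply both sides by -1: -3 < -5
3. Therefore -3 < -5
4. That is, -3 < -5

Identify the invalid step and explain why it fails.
Step 2: Multiply both sides by -1: -3 < -5

Step 2 multiplies both sides by -1 but fails to reverse the inequality sign. When multiplying (or dividing) an inequality by a negative number, the direction must be reversed. Since 3 < 5, we should get -3 > -5, i.e., -3 > -5.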